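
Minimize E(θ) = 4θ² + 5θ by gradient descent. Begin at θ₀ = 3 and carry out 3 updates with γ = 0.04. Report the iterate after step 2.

1.0512

E′(θ) = 8θ + 5
Step 1: E′(3) = 29; θ₁ = 3 − 0.04·29 = 1.84
Step 2: E′(1.84) = 19.72; θ₂ = 1.84 − 0.04·19.72 = 1.0512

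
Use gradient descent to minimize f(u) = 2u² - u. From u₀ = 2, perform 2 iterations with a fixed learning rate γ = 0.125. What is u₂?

f′(u) = 4u - 1
u₁ = 2 − 0.125·7 = 1.125
u₂ = 1.125 − 0.125·3.5 = 0.6875

0.6875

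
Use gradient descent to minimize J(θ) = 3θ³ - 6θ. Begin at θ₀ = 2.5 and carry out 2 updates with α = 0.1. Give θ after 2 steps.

J′(θ) = 9θ² - 6
Step 1: J′(2.5) = 50.25; θ₁ = 2.5 − 0.1·50.25 = -2.525
Step 2: J′(-2.525) = 51.380625; θ₂ = -2.525 − 0.1·51.380625 = -7.6630625

-7.6630625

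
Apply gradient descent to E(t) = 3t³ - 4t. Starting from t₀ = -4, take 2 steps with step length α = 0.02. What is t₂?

-15.0432

E′(t) = 9t² - 4
Step 1: E′(-4) = 140; t₁ = -4 − 0.02·140 = -6.8
Step 2: E′(-6.8) = 412.16; t₂ = -6.8 − 0.02·412.16 = -15.0432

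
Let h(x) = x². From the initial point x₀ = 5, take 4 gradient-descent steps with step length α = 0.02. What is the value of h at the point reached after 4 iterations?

18.03473947459584

h′(x) = 2x
Step 1: h′(5) = 10; x₁ = 5 − 0.02·10 = 4.8
Step 2: h′(4.8) = 9.6; x₂ = 4.8 − 0.02·9.6 = 4.608
Step 3: h′(4.608) = 9.216; x₃ = 4.608 − 0.02·9.216 = 4.42368
Step 4: h′(4.42368) = 8.84736; x₄ = 4.42368 − 0.02·8.84736 = 4.2467328
h(4.2467328) = 18.03473947459584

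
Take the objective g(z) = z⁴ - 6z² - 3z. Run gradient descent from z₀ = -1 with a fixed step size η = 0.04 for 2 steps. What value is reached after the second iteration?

-1.37952

g′(z) = 4z³ - 12z - 3
Step 1: g′(-1) = 5; z₁ = -1 − 0.04·5 = -1.2
Step 2: g′(-1.2) = 4.488; z₂ = -1.2 − 0.04·4.488 = -1.37952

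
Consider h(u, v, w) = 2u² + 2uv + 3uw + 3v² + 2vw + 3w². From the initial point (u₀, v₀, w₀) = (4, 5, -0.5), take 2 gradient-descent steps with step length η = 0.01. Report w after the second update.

∇h = (4u + 2v + 3w, 2u + 6v + 2w, 3u + 2v + 6w)
Step 1: at (4, 5, -0.5), ∇h = (24.5, 37, 19) → (4, 5, -0.5) − 0.01·(24.5, 37, 19) = (3.755, 4.63, -0.69)
Step 2: at (3.755, 4.63, -0.69), ∇h = (22.21, 33.91, 16.385) → (3.755, 4.63, -0.69) − 0.01·(22.21, 33.91, 16.385) = (3.5329, 4.2909, -0.85385)
w = -0.85385

-0.85385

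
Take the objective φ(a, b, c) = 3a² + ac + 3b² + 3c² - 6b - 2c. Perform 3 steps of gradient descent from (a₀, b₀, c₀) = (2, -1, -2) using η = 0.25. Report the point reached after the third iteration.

∇φ = (6a + c, 6b - 6, a + 6c - 2)
(a₁, b₁, c₁) = (2, -1, -2) − 0.25·(10, -12, -12) = (-0.5, 2, 1)
(a₂, b₂, c₂) = (-0.5, 2, 1) − 0.25·(-2, 6, 3.5) = (0, 0.5, 0.125)
(a₃, b₃, c₃) = (0, 0.5, 0.125) − 0.25·(0.125, -3, -1.25) = (-0.03125, 1.25, 0.4375)

(-0.03125, 1.25, 0.4375)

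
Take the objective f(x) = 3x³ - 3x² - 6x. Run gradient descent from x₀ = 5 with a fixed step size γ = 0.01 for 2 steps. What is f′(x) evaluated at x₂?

f′(x) = 9x² - 6x - 6
x₁ = 5 − 0.01·189 = 3.11
x₂ = 3.11 − 0.01·62.3889 = 2.486111
f′(x) at (2.486111) = 34.710065138889

34.710065138889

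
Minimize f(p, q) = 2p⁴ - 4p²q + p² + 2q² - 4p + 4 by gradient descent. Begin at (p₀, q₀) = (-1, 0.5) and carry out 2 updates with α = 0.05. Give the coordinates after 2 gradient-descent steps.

(-0.32, 0.53)

∇f = (8p³ - 8pq + 2p - 4, -4p² + 4q)
Step 1: at (-1, 0.5), ∇f = (-10, -2) → (-1, 0.5) − 0.05·(-10, -2) = (-0.5, 0.6)
Step 2: at (-0.5, 0.6), ∇f = (-3.6, 1.4) → (-0.5, 0.6) − 0.05·(-3.6, 1.4) = (-0.32, 0.53)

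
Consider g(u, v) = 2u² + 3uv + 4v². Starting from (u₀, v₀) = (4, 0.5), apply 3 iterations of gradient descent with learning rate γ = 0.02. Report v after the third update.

-0.257784

∇g = (4u + 3v, 3u + 8v)
(u₁, v₁) = (4, 0.5) − 0.02·(17.5, 16) = (3.65, 0.18)
(u₂, v₂) = (3.65, 0.18) − 0.02·(15.14, 12.39) = (3.3472, -0.0678)
(u₃, v₃) = (3.3472, -0.0678) − 0.02·(13.1854, 9.4992) = (3.083492, -0.257784)
v = -0.257784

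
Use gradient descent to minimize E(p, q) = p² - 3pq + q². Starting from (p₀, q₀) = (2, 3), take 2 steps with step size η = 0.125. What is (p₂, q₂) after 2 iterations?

(3.09375, 3.234375)

∇E = (2p - 3q, -3p + 2q)
Step 1: at (2, 3), ∇E = (-5, 0) → (2, 3) − 0.125·(-5, 0) = (2.625, 3)
Step 2: at (2.625, 3), ∇E = (-3.75, -1.875) → (2.625, 3) − 0.125·(-3.75, -1.875) = (3.09375, 3.234375)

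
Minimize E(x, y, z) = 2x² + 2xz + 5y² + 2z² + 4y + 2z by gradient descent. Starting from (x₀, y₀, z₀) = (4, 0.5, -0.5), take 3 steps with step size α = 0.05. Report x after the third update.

2.2665

∇E = (4x + 2z, 10y + 4, 2x + 4z + 2)
(x₁, y₁, z₁) = (4, 0.5, -0.5) − 0.05·(15, 9, 8) = (3.25, 0.05, -0.9)
(x₂, y₂, z₂) = (3.25, 0.05, -0.9) − 0.05·(11.2, 4.5, 4.9) = (2.69, -0.175, -1.145)
(x₃, y₃, z₃) = (2.69, -0.175, -1.145) − 0.05·(8.47, 2.25, 2.8) = (2.2665, -0.2875, -1.285)
x = 2.2665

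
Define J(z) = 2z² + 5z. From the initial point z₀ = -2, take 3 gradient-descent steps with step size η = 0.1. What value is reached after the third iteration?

-1.412

J′(z) = 4z + 5
z₁ = -2 − 0.1·(-3) = -1.7
z₂ = -1.7 − 0.1·(-1.8) = -1.52
z₃ = -1.52 − 0.1·(-1.08) = -1.412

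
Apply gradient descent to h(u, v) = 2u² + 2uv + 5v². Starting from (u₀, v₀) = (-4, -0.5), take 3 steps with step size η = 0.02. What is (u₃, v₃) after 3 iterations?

(-3.087168, 0.097824)

∇h = (4u + 2v, 2u + 10v)
(u₁, v₁) = (-4, -0.5) − 0.02·(-17, -13) = (-3.66, -0.24)
(u₂, v₂) = (-3.66, -0.24) − 0.02·(-15.12, -9.72) = (-3.3576, -0.0456)
(u₃, v₃) = (-3.3576, -0.0456) − 0.02·(-13.5216, -7.1712) = (-3.087168, 0.097824)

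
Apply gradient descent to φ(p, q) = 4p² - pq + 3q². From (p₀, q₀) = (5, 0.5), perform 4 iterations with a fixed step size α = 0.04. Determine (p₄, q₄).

(1.12311296, 0.4698368)

∇φ = (8p - q, -p + 6q)
Step 1: at (5, 0.5), ∇φ = (39.5, -2) → (5, 0.5) − 0.04·(39.5, -2) = (3.42, 0.58)
Step 2: at (3.42, 0.58), ∇φ = (26.78, 0.06) → (3.42, 0.58) − 0.04·(26.78, 0.06) = (2.3488, 0.5776)
Step 3: at (2.3488, 0.5776), ∇φ = (18.2128, 1.1168) → (2.3488, 0.5776) − 0.04·(18.2128, 1.1168) = (1.620288, 0.532928)
Step 4: at (1.620288, 0.532928), ∇φ = (12.429376, 1.57728) → (1.620288, 0.532928) − 0.04·(12.429376, 1.57728) = (1.12311296, 0.4698368)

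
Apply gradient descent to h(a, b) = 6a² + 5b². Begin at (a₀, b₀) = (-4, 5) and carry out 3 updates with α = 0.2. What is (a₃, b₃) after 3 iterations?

∇h = (12a, 10b)
(a₁, b₁) = (-4, 5) − 0.2·(-48, 50) = (5.6, -5)
(a₂, b₂) = (5.6, -5) − 0.2·(67.2, -50) = (-7.84, 5)
(a₃, b₃) = (-7.84, 5) − 0.2·(-94.08, 50) = (10.976, -5)

(10.976, -5)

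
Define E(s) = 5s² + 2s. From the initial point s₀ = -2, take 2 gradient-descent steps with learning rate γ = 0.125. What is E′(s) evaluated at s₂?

E′(s) = 10s + 2
s₁ = -2 − 0.125·(-18) = 0.25
s₂ = 0.25 − 0.125·4.5 = -0.3125
E′(s) at (-0.3125) = -1.125

-1.125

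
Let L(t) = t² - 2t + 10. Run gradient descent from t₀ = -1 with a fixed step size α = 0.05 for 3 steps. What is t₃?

L′(t) = 2t - 2
t₁ = -1 − 0.05·(-4) = -0.8
t₂ = -0.8 − 0.05·(-3.6) = -0.62
t₃ = -0.62 − 0.05·(-3.24) = -0.458

-0.458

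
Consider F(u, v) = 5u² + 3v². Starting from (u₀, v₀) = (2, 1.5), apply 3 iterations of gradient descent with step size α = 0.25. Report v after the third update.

∇F = (10u, 6v)
(u₁, v₁) = (2, 1.5) − 0.25·(20, 9) = (-3, -0.75)
(u₂, v₂) = (-3, -0.75) − 0.25·(-30, -4.5) = (4.5, 0.375)
(u₃, v₃) = (4.5, 0.375) − 0.25·(45, 2.25) = (-6.75, -0.1875)
v = -0.1875

-0.1875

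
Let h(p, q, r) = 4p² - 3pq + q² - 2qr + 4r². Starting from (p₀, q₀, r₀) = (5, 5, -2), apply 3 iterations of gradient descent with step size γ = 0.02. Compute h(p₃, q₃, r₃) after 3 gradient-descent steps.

∇h = (8p - 3q, -3p + 2q - 2r, -2q + 8r)
Step 1: at (5, 5, -2), ∇h = (25, -1, -26) → (5, 5, -2) − 0.02·(25, -1, -26) = (4.5, 5.02, -1.48)
Step 2: at (4.5, 5.02, -1.48), ∇h = (20.94, -0.5, -21.88) → (4.5, 5.02, -1.48) − 0.02·(20.94, -0.5, -21.88) = (4.0812, 5.03, -1.0424)
Step 3: at (4.0812, 5.03, -1.0424), ∇h = (17.5596, -0.0988, -18.3992) → (4.0812, 5.03, -1.0424) − 0.02·(17.5596, -0.0988, -18.3992) = (3.730008, 5.031976, -0.674416)
h(3.730008, 5.031976, -0.674416) = 33.271326993664

33.271326993664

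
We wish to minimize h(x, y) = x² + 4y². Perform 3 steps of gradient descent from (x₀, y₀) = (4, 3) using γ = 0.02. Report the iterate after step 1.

(3.84, 2.52)

∇h = (2x, 8y)
(x₁, y₁) = (4, 3) − 0.02·(8, 24) = (3.84, 2.52)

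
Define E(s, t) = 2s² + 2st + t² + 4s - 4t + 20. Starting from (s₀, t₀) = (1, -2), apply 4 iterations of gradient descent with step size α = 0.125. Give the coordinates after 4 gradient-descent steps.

∇E = (4s + 2t + 4, 2s + 2t - 4)
(s₁, t₁) = (1, -2) − 0.125·(4, -6) = (0.5, -1.25)
(s₂, t₂) = (0.5, -1.25) − 0.125·(3.5, -5.5) = (0.0625, -0.5625)
(s₃, t₃) = (0.0625, -0.5625) − 0.125·(3.125, -5) = (-0.328125, 0.0625)
(s₄, t₄) = (-0.328125, 0.0625) − 0.125·(2.8125, -4.53125) = (-0.6796875, 0.62890625)

(-0.6796875, 0.62890625)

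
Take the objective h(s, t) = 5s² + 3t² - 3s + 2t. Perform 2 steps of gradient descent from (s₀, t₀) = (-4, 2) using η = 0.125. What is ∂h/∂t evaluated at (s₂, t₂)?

0.875

∇h = (10s - 3, 6t + 2)
Step 1: at (-4, 2), ∇h = (-43, 14) → (-4, 2) − 0.125·(-43, 14) = (1.375, 0.25)
Step 2: at (1.375, 0.25), ∇h = (10.75, 3.5) → (1.375, 0.25) − 0.125·(10.75, 3.5) = (0.03125, -0.1875)
∂h/∂t at (0.03125, -0.1875) = 0.875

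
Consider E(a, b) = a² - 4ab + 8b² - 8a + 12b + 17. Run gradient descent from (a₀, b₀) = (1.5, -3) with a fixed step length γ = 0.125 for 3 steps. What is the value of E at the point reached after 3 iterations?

∇E = (2a - 4b - 8, -4a + 16b + 12)
(a₁, b₁) = (1.5, -3) − 0.125·(7, -42) = (0.625, 2.25)
(a₂, b₂) = (0.625, 2.25) − 0.125·(-15.75, 45.5) = (2.59375, -3.4375)
(a₃, b₃) = (2.59375, -3.4375) − 0.125·(10.9375, -53.375) = (1.2265625, 3.234375)
E(1.2265625, 3.234375) = 115.32525634765625

115.32525634765625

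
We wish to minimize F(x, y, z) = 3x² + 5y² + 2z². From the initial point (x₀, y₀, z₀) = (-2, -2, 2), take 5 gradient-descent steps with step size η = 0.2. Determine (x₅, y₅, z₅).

∇F = (6x, 10y, 4z)
Step 1: at (-2, -2, 2), ∇F = (-12, -20, 8) → (-2, -2, 2) − 0.2·(-12, -20, 8) = (0.4, 2, 0.4)
Step 2: at (0.4, 2, 0.4), ∇F = (2.4, 20, 1.6) → (0.4, 2, 0.4) − 0.2·(2.4, 20, 1.6) = (-0.08, -2, 0.08)
Step 3: at (-0.08, -2, 0.08), ∇F = (-0.48, -20, 0.32) → (-0.08, -2, 0.08) − 0.2·(-0.48, -20, 0.32) = (0.016, 2, 0.016)
Step 4: at (0.016, 2, 0.016), ∇F = (0.096, 20, 0.064) → (0.016, 2, 0.016) − 0.2·(0.096, 20, 0.064) = (-0.0032, -2, 0.0032)
Step 5: at (-0.0032, -2, 0.0032), ∇F = (-0.0192, -20, 0.0128) → (-0.0032, -2, 0.0032) − 0.2·(-0.0192, -20, 0.0128) = (0.00064, 2, 0.00064)

(0.00064, 2, 0.00064)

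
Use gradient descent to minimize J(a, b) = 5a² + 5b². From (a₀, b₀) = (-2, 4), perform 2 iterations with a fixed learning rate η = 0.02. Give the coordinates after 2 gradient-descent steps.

(-1.28, 2.56)

∇J = (10a, 10b)
Step 1: at (-2, 4), ∇J = (-20, 40) → (-2, 4) − 0.02·(-20, 40) = (-1.6, 3.2)
Step 2: at (-1.6, 3.2), ∇J = (-16, 32) → (-1.6, 3.2) − 0.02·(-16, 32) = (-1.28, 2.56)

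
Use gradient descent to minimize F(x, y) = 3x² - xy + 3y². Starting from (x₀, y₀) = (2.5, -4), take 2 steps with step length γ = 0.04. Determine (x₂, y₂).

∇F = (6x - y, -x + 6y)
Step 1: at (2.5, -4), ∇F = (19, -26.5) → (2.5, -4) − 0.04·(19, -26.5) = (1.74, -2.94)
Step 2: at (1.74, -2.94), ∇F = (13.38, -19.38) → (1.74, -2.94) − 0.04·(13.38, -19.38) = (1.2048, -2.1648)

(1.2048, -2.1648)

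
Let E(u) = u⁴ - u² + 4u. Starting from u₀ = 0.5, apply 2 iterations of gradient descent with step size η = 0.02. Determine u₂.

E′(u) = 4u³ - 2u + 4
u₁ = 0.5 − 0.02·3.5 = 0.43
u₂ = 0.43 − 0.02·3.458028 = 0.36083944

0.36083944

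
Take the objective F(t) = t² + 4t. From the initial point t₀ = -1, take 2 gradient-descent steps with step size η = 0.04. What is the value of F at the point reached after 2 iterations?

F′(t) = 2t + 4
Step 1: F′(-1) = 2; t₁ = -1 − 0.04·2 = -1.08
Step 2: F′(-1.08) = 1.84; t₂ = -1.08 − 0.04·1.84 = -1.1536
F(-1.1536) = -3.28360704

-3.28360704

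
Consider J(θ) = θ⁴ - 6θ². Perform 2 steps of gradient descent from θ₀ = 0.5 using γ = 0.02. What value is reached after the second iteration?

J′(θ) = 4θ³ - 12θ
θ₁ = 0.5 − 0.02·(-5.5) = 0.61
θ₂ = 0.61 − 0.02·(-6.412076) = 0.73824152

0.73824152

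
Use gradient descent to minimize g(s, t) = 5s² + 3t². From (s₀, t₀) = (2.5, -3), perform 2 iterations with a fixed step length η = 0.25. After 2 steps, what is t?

-0.75

∇g = (10s, 6t)
(s₁, t₁) = (2.5, -3) − 0.25·(25, -18) = (-3.75, 1.5)
(s₂, t₂) = (-3.75, 1.5) − 0.25·(-37.5, 9) = (5.625, -0.75)
t = -0.75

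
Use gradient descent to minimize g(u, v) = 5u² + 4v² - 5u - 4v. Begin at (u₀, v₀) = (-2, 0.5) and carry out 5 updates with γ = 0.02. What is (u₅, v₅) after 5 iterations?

(-0.3192, 0.5)

∇g = (10u - 5, 8v - 4)
Step 1: at (-2, 0.5), ∇g = (-25, 0) → (-2, 0.5) − 0.02·(-25, 0) = (-1.5, 0.5)
Step 2: at (-1.5, 0.5), ∇g = (-20, 0) → (-1.5, 0.5) − 0.02·(-20, 0) = (-1.1, 0.5)
Step 3: at (-1.1, 0.5), ∇g = (-16, 0) → (-1.1, 0.5) − 0.02·(-16, 0) = (-0.78, 0.5)
Step 4: at (-0.78, 0.5), ∇g = (-12.8, 0) → (-0.78, 0.5) − 0.02·(-12.8, 0) = (-0.524, 0.5)
Step 5: at (-0.524, 0.5), ∇g = (-10.24, 0) → (-0.524, 0.5) − 0.02·(-10.24, 0) = (-0.3192, 0.5)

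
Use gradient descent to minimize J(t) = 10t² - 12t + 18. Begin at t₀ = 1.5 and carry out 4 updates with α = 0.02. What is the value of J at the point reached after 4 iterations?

J′(t) = 20t - 12
Step 1: J′(1.5) = 18; t₁ = 1.5 − 0.02·18 = 1.14
Step 2: J′(1.14) = 10.8; t₂ = 1.14 − 0.02·10.8 = 0.924
Step 3: J′(0.924) = 6.48; t₃ = 0.924 − 0.02·6.48 = 0.7944
Step 4: J′(0.7944) = 3.888; t₄ = 0.7944 − 0.02·3.888 = 0.71664
J(0.71664) = 14.536048896

14.536048896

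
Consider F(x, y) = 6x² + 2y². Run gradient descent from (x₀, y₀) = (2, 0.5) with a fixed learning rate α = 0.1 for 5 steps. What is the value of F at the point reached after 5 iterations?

∇F = (12x, 4y)
(x₁, y₁) = (2, 0.5) − 0.1·(24, 2) = (-0.4, 0.3)
(x₂, y₂) = (-0.4, 0.3) − 0.1·(-4.8, 1.2) = (0.08, 0.18)
(x₃, y₃) = (0.08, 0.18) − 0.1·(0.96, 0.72) = (-0.016, 0.108)
(x₄, y₄) = (-0.016, 0.108) − 0.1·(-0.192, 0.432) = (0.0032, 0.0648)
(x₅, y₅) = (0.0032, 0.0648) − 0.1·(0.0384, 0.2592) = (-0.00064, 0.03888)
F(-0.00064, 0.03888) = 0.0030257664

0.0030257664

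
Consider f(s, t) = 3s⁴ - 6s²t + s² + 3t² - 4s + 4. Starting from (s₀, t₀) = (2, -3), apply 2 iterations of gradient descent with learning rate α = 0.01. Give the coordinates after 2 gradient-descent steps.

(0.25059584, -2.419056)

∇f = (12s³ - 12st + 2s - 4, -6s² + 6t)
Step 1: at (2, -3), ∇f = (168, -42) → (2, -3) − 0.01·(168, -42) = (0.32, -2.58)
Step 2: at (0.32, -2.58), ∇f = (6.940416, -16.0944) → (0.32, -2.58) − 0.01·(6.940416, -16.0944) = (0.25059584, -2.419056)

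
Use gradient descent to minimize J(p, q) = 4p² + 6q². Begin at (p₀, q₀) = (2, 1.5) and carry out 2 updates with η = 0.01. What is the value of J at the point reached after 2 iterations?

∇J = (8p, 12q)
Step 1: at (2, 1.5), ∇J = (16, 18) → (2, 1.5) − 0.01·(16, 18) = (1.84, 1.32)
Step 2: at (1.84, 1.32), ∇J = (14.72, 15.84) → (1.84, 1.32) − 0.01·(14.72, 15.84) = (1.6928, 1.1616)
J(1.6928, 1.1616) = 19.55817472

19.55817472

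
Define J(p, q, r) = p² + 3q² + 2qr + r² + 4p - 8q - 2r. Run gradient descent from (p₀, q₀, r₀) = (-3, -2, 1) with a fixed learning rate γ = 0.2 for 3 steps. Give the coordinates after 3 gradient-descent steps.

∇J = (2p + 4, 6q + 2r - 8, 2q + 2r - 2)
(p₁, q₁, r₁) = (-3, -2, 1) − 0.2·(-2, -18, -4) = (-2.6, 1.6, 1.8)
(p₂, q₂, r₂) = (-2.6, 1.6, 1.8) − 0.2·(-1.2, 5.2, 4.8) = (-2.36, 0.56, 0.84)
(p₃, q₃, r₃) = (-2.36, 0.56, 0.84) − 0.2·(-0.72, -2.96, 0.8) = (-2.216, 1.152, 0.68)

(-2.216, 1.152, 0.68)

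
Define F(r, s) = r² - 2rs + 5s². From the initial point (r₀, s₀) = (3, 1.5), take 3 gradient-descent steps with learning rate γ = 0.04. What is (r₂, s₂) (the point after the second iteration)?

∇F = (2r - 2s, -2r + 10s)
Step 1: at (3, 1.5), ∇F = (3, 9) → (3, 1.5) − 0.04·(3, 9) = (2.88, 1.14)
Step 2: at (2.88, 1.14), ∇F = (3.48, 5.64) → (2.88, 1.14) − 0.04·(3.48, 5.64) = (2.7408, 0.9144)

(2.7408, 0.9144)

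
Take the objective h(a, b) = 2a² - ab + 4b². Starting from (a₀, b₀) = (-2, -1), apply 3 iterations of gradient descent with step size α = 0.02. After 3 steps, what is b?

∇h = (4a - b, -a + 8b)
(a₁, b₁) = (-2, -1) − 0.02·(-7, -6) = (-1.86, -0.88)
(a₂, b₂) = (-1.86, -0.88) − 0.02·(-6.56, -5.18) = (-1.7288, -0.7764)
(a₃, b₃) = (-1.7288, -0.7764) − 0.02·(-6.1388, -4.4824) = (-1.606024, -0.686752)
b = -0.686752

-0.686752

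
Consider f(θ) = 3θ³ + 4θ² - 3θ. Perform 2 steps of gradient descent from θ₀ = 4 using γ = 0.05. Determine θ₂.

f′(θ) = 9θ² + 8θ - 3
Step 1: f′(4) = 173; θ₁ = 4 − 0.05·173 = -4.65
Step 2: f′(-4.65) = 154.4025; θ₂ = -4.65 − 0.05·154.4025 = -12.370125

-12.370125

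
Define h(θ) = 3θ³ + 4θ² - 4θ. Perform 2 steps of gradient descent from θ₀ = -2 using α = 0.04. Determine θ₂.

h′(θ) = 9θ² + 8θ - 4
θ₁ = -2 − 0.04·16 = -2.64
θ₂ = -2.64 − 0.04·37.6064 = -4.144256

-4.144256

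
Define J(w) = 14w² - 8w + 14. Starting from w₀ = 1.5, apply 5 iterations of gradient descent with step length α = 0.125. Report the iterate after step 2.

7.875

J′(w) = 28w - 8
Step 1: J′(1.5) = 34; w₁ = 1.5 − 0.125·34 = -2.75
Step 2: J′(-2.75) = -85; w₂ = -2.75 − 0.125·(-85) = 7.875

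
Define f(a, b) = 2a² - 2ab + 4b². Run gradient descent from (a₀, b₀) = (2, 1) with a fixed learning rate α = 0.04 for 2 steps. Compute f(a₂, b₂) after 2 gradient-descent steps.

∇f = (4a - 2b, -2a + 8b)
(a₁, b₁) = (2, 1) − 0.04·(6, 4) = (1.76, 0.84)
(a₂, b₂) = (1.76, 0.84) − 0.04·(5.36, 3.2) = (1.5456, 0.712)
f(1.5456, 0.712) = 4.60460032

4.60460032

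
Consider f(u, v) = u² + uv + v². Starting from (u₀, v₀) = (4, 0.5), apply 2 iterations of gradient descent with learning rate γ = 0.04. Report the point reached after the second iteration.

∇f = (2u + v, u + 2v)
(u₁, v₁) = (4, 0.5) − 0.04·(8.5, 5) = (3.66, 0.3)
(u₂, v₂) = (3.66, 0.3) − 0.04·(7.62, 4.26) = (3.3552, 0.1296)

(3.3552, 0.1296)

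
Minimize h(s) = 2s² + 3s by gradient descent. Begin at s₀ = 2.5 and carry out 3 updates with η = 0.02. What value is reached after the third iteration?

h′(s) = 4s + 3
Step 1: h′(2.5) = 13; s₁ = 2.5 − 0.02·13 = 2.24
Step 2: h′(2.24) = 11.96; s₂ = 2.24 − 0.02·11.96 = 2.0008
Step 3: h′(2.0008) = 11.0032; s₃ = 2.0008 − 0.02·11.0032 = 1.780736

1.780736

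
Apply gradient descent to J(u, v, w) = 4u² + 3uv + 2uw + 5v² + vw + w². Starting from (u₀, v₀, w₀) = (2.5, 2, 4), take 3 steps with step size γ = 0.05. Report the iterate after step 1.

(0.8, 0.425, 3.25)

∇J = (8u + 3v + 2w, 3u + 10v + w, 2u + v + 2w)
Step 1: at (2.5, 2, 4), ∇J = (34, 31.5, 15) → (2.5, 2, 4) − 0.05·(34, 31.5, 15) = (0.8, 0.425, 3.25)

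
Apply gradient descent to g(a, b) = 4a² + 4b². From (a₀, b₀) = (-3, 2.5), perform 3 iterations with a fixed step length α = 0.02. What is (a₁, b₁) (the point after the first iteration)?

∇g = (8a, 8b)
Step 1: at (-3, 2.5), ∇g = (-24, 20) → (-3, 2.5) − 0.02·(-24, 20) = (-2.52, 2.1)

(-2.52, 2.1)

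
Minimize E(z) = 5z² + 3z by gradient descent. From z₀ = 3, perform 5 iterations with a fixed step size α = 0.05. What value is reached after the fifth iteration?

-0.196875

E′(z) = 10z + 3
Step 1: E′(3) = 33; z₁ = 3 − 0.05·33 = 1.35
Step 2: E′(1.35) = 16.5; z₂ = 1.35 − 0.05·16.5 = 0.525
Step 3: E′(0.525) = 8.25; z₃ = 0.525 − 0.05·8.25 = 0.1125
Step 4: E′(0.1125) = 4.125; z₄ = 0.1125 − 0.05·4.125 = -0.09375
Step 5: E′(-0.09375) = 2.0625; z₅ = -0.09375 − 0.05·2.0625 = -0.196875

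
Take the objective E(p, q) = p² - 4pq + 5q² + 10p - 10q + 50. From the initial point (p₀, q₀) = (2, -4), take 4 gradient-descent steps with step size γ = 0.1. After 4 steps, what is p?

-2.072

∇E = (2p - 4q + 10, -4p + 10q - 10)
(p₁, q₁) = (2, -4) − 0.1·(30, -58) = (-1, 1.8)
(p₂, q₂) = (-1, 1.8) − 0.1·(0.8, 12) = (-1.08, 0.6)
(p₃, q₃) = (-1.08, 0.6) − 0.1·(5.44, 0.32) = (-1.624, 0.568)
(p₄, q₄) = (-1.624, 0.568) − 0.1·(4.48, 2.176) = (-2.072, 0.3504)
p = -2.072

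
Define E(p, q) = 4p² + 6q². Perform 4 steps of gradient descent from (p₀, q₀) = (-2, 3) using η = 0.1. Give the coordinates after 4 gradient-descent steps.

(-0.0032, 0.0048)

∇E = (8p, 12q)
(p₁, q₁) = (-2, 3) − 0.1·(-16, 36) = (-0.4, -0.6)
(p₂, q₂) = (-0.4, -0.6) − 0.1·(-3.2, -7.2) = (-0.08, 0.12)
(p₃, q₃) = (-0.08, 0.12) − 0.1·(-0.64, 1.44) = (-0.016, -0.024)
(p₄, q₄) = (-0.016, -0.024) − 0.1·(-0.128, -0.288) = (-0.0032, 0.0048)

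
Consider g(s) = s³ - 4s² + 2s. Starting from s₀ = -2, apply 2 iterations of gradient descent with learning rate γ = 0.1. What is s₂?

-16.7

g′(s) = 3s² - 8s + 2
Step 1: g′(-2) = 30; s₁ = -2 − 0.1·30 = -5
Step 2: g′(-5) = 117; s₂ = -5 − 0.1·117 = -16.7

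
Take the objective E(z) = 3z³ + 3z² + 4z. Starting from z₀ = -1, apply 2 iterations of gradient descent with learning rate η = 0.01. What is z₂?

-1.148841

E′(z) = 9z² + 6z + 4
z₁ = -1 − 0.01·7 = -1.07
z₂ = -1.07 − 0.01·7.8841 = -1.148841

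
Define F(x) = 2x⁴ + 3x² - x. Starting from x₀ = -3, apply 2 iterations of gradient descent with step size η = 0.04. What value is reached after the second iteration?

-78.98208

F′(x) = 8x³ + 6x - 1
x₁ = -3 − 0.04·(-235) = 6.4
x₂ = 6.4 − 0.04·2134.552 = -78.98208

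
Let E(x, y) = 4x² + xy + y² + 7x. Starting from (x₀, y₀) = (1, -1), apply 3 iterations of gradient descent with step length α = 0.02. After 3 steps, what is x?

0.286

∇E = (8x + y + 7, x + 2y)
(x₁, y₁) = (1, -1) − 0.02·(14, -1) = (0.72, -0.98)
(x₂, y₂) = (0.72, -0.98) − 0.02·(11.78, -1.24) = (0.4844, -0.9552)
(x₃, y₃) = (0.4844, -0.9552) − 0.02·(9.92, -1.426) = (0.286, -0.92668)
x = 0.286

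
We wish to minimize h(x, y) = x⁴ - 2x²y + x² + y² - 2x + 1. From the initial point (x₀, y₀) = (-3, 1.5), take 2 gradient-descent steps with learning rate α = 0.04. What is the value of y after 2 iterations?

1.999712

∇h = (4x³ - 4xy + 2x - 2, -2x² + 2y)
(x₁, y₁) = (-3, 1.5) − 0.04·(-98, -15) = (0.92, 2.1)
(x₂, y₂) = (0.92, 2.1) − 0.04·(-4.773248, 2.5072) = (1.11092992, 1.999712)
y = 1.999712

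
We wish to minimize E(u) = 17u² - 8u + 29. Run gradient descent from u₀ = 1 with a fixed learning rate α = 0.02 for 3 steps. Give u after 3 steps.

0.260352

E′(u) = 34u - 8
u₁ = 1 − 0.02·26 = 0.48
u₂ = 0.48 − 0.02·8.32 = 0.3136
u₃ = 0.3136 − 0.02·2.6624 = 0.260352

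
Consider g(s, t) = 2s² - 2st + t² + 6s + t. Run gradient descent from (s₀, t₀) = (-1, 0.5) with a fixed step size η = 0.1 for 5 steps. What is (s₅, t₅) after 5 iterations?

∇g = (4s - 2t + 6, -2s + 2t + 1)
Step 1: at (-1, 0.5), ∇g = (1, 4) → (-1, 0.5) − 0.1·(1, 4) = (-1.1, 0.1)
Step 2: at (-1.1, 0.1), ∇g = (1.4, 3.4) → (-1.1, 0.1) − 0.1·(1.4, 3.4) = (-1.24, -0.24)
Step 3: at (-1.24, -0.24), ∇g = (1.52, 3) → (-1.24, -0.24) − 0.1·(1.52, 3) = (-1.392, -0.54)
Step 4: at (-1.392, -0.54), ∇g = (1.512, 2.704) → (-1.392, -0.54) − 0.1·(1.512, 2.704) = (-1.5432, -0.8104)
Step 5: at (-1.5432, -0.8104), ∇g = (1.448, 2.4656) → (-1.5432, -0.8104) − 0.1·(1.448, 2.4656) = (-1.688, -1.05696)

(-1.688, -1.05696)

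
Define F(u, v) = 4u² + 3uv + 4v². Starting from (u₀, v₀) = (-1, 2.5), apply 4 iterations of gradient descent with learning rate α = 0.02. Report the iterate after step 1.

(-0.99, 2.16)

∇F = (8u + 3v, 3u + 8v)
(u₁, v₁) = (-1, 2.5) − 0.02·(-0.5, 17) = (-0.99, 2.16)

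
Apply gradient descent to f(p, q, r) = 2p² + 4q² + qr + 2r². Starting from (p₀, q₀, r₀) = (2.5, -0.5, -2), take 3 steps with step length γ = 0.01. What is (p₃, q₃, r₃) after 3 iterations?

(2.21184, -0.336458, -1.7567835)

∇f = (4p, 8q + r, q + 4r)
(p₁, q₁, r₁) = (2.5, -0.5, -2) − 0.01·(10, -6, -8.5) = (2.4, -0.44, -1.915)
(p₂, q₂, r₂) = (2.4, -0.44, -1.915) − 0.01·(9.6, -5.435, -8.1) = (2.304, -0.38565, -1.834)
(p₃, q₃, r₃) = (2.304, -0.38565, -1.834) − 0.01·(9.216, -4.9192, -7.72165) = (2.21184, -0.336458, -1.7567835)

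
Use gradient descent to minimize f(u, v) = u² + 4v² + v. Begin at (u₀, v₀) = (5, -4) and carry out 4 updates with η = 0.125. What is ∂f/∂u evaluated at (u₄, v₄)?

3.1640625

∇f = (2u, 8v + 1)
(u₁, v₁) = (5, -4) − 0.125·(10, -31) = (3.75, -0.125)
(u₂, v₂) = (3.75, -0.125) − 0.125·(7.5, 0) = (2.8125, -0.125)
(u₃, v₃) = (2.8125, -0.125) − 0.125·(5.625, 0) = (2.109375, -0.125)
(u₄, v₄) = (2.109375, -0.125) − 0.125·(4.21875, 0) = (1.58203125, -0.125)
∂f/∂u at (1.58203125, -0.125) = 3.1640625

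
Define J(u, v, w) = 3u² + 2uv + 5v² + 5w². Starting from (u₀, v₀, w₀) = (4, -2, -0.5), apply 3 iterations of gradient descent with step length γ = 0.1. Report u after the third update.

∇J = (6u + 2v, 2u + 10v, 10w)
Step 1: at (4, -2, -0.5), ∇J = (20, -12, -5) → (4, -2, -0.5) − 0.1·(20, -12, -5) = (2, -0.8, 0)
Step 2: at (2, -0.8, 0), ∇J = (10.4, -4, 0) → (2, -0.8, 0) − 0.1·(10.4, -4, 0) = (0.96, -0.4, 0)
Step 3: at (0.96, -0.4, 0), ∇J = (4.96, -2.08, 0) → (0.96, -0.4, 0) − 0.1·(4.96, -2.08, 0) = (0.464, -0.192, 0)
u = 0.464

0.464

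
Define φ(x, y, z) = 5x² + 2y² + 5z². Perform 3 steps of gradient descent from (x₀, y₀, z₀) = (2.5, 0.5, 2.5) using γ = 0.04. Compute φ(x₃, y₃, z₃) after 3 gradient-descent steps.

3.091649015808

∇φ = (10x, 4y, 10z)
Step 1: at (2.5, 0.5, 2.5), ∇φ = (25, 2, 25) → (2.5, 0.5, 2.5) − 0.04·(25, 2, 25) = (1.5, 0.42, 1.5)
Step 2: at (1.5, 0.42, 1.5), ∇φ = (15, 1.68, 15) → (1.5, 0.42, 1.5) − 0.04·(15, 1.68, 15) = (0.9, 0.3528, 0.9)
Step 3: at (0.9, 0.3528, 0.9), ∇φ = (9, 1.4112, 9) → (0.9, 0.3528, 0.9) − 0.04·(9, 1.4112, 9) = (0.54, 0.296352, 0.54)
φ(0.54, 0.296352, 0.54) = 3.091649015808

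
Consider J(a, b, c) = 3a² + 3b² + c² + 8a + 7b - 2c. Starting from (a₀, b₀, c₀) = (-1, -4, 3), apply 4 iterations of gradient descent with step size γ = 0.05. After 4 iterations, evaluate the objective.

∇J = (6a + 8, 6b + 7, 2c - 2)
(a₁, b₁, c₁) = (-1, -4, 3) − 0.05·(2, -17, 4) = (-1.1, -3.15, 2.8)
(a₂, b₂, c₂) = (-1.1, -3.15, 2.8) − 0.05·(1.4, -11.9, 3.6) = (-1.17, -2.555, 2.62)
(a₃, b₃, c₃) = (-1.17, -2.555, 2.62) − 0.05·(0.98, -8.33, 3.24) = (-1.219, -2.1385, 2.458)
(a₄, b₄, c₄) = (-1.219, -2.1385, 2.458) − 0.05·(0.686, -5.831, 2.916) = (-1.2533, -1.84695, 2.3122)
J(-1.2533, -1.84695, 2.3122) = -7.2872255825

-7.2872255825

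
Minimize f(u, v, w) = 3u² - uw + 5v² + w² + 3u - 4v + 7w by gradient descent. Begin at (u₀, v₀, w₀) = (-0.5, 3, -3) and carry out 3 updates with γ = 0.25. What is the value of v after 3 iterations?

∇f = (6u - w + 3, 10v - 4, -u + 2w + 7)
(u₁, v₁, w₁) = (-0.5, 3, -3) − 0.25·(3, 26, 1.5) = (-1.25, -3.5, -3.375)
(u₂, v₂, w₂) = (-1.25, -3.5, -3.375) − 0.25·(-1.125, -39, 1.5) = (-0.96875, 6.25, -3.75)
(u₃, v₃, w₃) = (-0.96875, 6.25, -3.75) − 0.25·(0.9375, 58.5, 0.46875) = (-1.203125, -8.375, -3.8671875)
v = -8.375

-8.375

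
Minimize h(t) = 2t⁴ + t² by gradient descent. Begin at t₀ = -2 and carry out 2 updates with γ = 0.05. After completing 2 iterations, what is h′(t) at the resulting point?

0.359064788992

h′(t) = 8t³ + 2t
t₁ = -2 − 0.05·(-68) = 1.4
t₂ = 1.4 − 0.05·24.752 = 0.1624
h′(t) at (0.1624) = 0.359064788992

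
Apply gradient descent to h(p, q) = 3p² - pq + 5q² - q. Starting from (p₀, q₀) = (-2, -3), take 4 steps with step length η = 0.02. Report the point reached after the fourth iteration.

(-1.34362064, -1.26975696)

∇h = (6p - q, -p + 10q - 1)
Step 1: at (-2, -3), ∇h = (-9, -29) → (-2, -3) − 0.02·(-9, -29) = (-1.82, -2.42)
Step 2: at (-1.82, -2.42), ∇h = (-8.5, -23.38) → (-1.82, -2.42) − 0.02·(-8.5, -23.38) = (-1.65, -1.9524)
Step 3: at (-1.65, -1.9524), ∇h = (-7.9476, -18.874) → (-1.65, -1.9524) − 0.02·(-7.9476, -18.874) = (-1.491048, -1.57492)
Step 4: at (-1.491048, -1.57492), ∇h = (-7.371368, -15.258152) → (-1.491048, -1.57492) − 0.02·(-7.371368, -15.258152) = (-1.34362064, -1.26975696)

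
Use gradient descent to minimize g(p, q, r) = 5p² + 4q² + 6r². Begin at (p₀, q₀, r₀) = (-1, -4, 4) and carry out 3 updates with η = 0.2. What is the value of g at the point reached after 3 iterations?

∇g = (10p, 8q, 12r)
(p₁, q₁, r₁) = (-1, -4, 4) − 0.2·(-10, -32, 48) = (1, 2.4, -5.6)
(p₂, q₂, r₂) = (1, 2.4, -5.6) − 0.2·(10, 19.2, -67.2) = (-1, -1.44, 7.84)
(p₃, q₃, r₃) = (-1, -1.44, 7.84) − 0.2·(-10, -11.52, 94.08) = (1, 0.864, -10.976)
g(1, 0.864, -10.976) = 730.82144

730.82144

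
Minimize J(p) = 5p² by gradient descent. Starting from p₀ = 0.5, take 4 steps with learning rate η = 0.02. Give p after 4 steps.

J′(p) = 10p
Step 1: J′(0.5) = 5; p₁ = 0.5 − 0.02·5 = 0.4
Step 2: J′(0.4) = 4; p₂ = 0.4 − 0.02·4 = 0.32
Step 3: J′(0.32) = 3.2; p₃ = 0.32 − 0.02·3.2 = 0.256
Step 4: J′(0.256) = 2.56; p₄ = 0.256 − 0.02·2.56 = 0.2048

0.2048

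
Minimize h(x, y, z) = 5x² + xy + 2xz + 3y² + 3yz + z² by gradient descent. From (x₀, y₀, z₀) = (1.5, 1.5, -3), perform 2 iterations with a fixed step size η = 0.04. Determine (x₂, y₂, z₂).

(0.8352, 1.4184, -3.0744)

∇h = (10x + y + 2z, x + 6y + 3z, 2x + 3y + 2z)
Step 1: at (1.5, 1.5, -3), ∇h = (10.5, 1.5, 1.5) → (1.5, 1.5, -3) − 0.04·(10.5, 1.5, 1.5) = (1.08, 1.44, -3.06)
Step 2: at (1.08, 1.44, -3.06), ∇h = (6.12, 0.54, 0.36) → (1.08, 1.44, -3.06) − 0.04·(6.12, 0.54, 0.36) = (0.8352, 1.4184, -3.0744)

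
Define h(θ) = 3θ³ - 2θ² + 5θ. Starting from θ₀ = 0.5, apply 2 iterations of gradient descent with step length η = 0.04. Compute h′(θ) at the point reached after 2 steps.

h′(θ) = 9θ² - 4θ + 5
Step 1: h′(0.5) = 5.25; θ₁ = 0.5 − 0.04·5.25 = 0.29
Step 2: h′(0.29) = 4.5969; θ₂ = 0.29 − 0.04·4.5969 = 0.106124
h′(θ) at (0.106124) = 4.676864730384

4.676864730384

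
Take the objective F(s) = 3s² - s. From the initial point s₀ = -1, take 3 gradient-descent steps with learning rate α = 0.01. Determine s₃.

-0.802348

F′(s) = 6s - 1
s₁ = -1 − 0.01·(-7) = -0.93
s₂ = -0.93 − 0.01·(-6.58) = -0.8642
s₃ = -0.8642 − 0.01·(-6.1852) = -0.802348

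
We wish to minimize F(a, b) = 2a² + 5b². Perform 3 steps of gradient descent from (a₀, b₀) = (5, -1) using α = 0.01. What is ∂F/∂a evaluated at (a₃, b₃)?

17.69472

∇F = (4a, 10b)
(a₁, b₁) = (5, -1) − 0.01·(20, -10) = (4.8, -0.9)
(a₂, b₂) = (4.8, -0.9) − 0.01·(19.2, -9) = (4.608, -0.81)
(a₃, b₃) = (4.608, -0.81) − 0.01·(18.432, -8.1) = (4.42368, -0.729)
∂F/∂a at (4.42368, -0.729) = 17.69472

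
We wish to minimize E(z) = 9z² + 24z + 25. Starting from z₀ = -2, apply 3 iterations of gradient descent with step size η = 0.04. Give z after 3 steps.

E′(z) = 18z + 24
z₁ = -2 − 0.04·(-12) = -1.52
z₂ = -1.52 − 0.04·(-3.36) = -1.3856
z₃ = -1.3856 − 0.04·(-0.9408) = -1.347968

-1.347968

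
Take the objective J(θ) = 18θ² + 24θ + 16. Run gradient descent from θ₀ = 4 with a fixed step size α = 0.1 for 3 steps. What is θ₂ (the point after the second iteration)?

J′(θ) = 36θ + 24
θ₁ = 4 − 0.1·168 = -12.8
θ₂ = -12.8 − 0.1·(-436.8) = 30.88

30.88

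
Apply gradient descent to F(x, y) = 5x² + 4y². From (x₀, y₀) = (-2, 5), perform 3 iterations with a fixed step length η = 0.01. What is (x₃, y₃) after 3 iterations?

∇F = (10x, 8y)
(x₁, y₁) = (-2, 5) − 0.01·(-20, 40) = (-1.8, 4.6)
(x₂, y₂) = (-1.8, 4.6) − 0.01·(-18, 36.8) = (-1.62, 4.232)
(x₃, y₃) = (-1.62, 4.232) − 0.01·(-16.2, 33.856) = (-1.458, 3.89344)

(-1.458, 3.89344)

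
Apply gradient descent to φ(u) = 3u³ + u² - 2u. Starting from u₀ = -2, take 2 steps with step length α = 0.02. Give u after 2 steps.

φ′(u) = 9u² + 2u - 2
u₁ = -2 − 0.02·30 = -2.6
u₂ = -2.6 − 0.02·53.64 = -3.6728

-3.6728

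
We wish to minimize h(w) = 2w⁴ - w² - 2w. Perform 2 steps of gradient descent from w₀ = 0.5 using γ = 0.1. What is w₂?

h′(w) = 8w³ - 2w - 2
Step 1: h′(0.5) = -2; w₁ = 0.5 − 0.1·(-2) = 0.7
Step 2: h′(0.7) = -0.656; w₂ = 0.7 − 0.1·(-0.656) = 0.7656

0.7656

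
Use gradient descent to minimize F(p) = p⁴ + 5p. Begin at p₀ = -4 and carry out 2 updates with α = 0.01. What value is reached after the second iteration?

-1.40768204

F′(p) = 4p³ + 5
Step 1: F′(-4) = -251; p₁ = -4 − 0.01·(-251) = -1.49
Step 2: F′(-1.49) = -8.231796; p₂ = -1.49 − 0.01·(-8.231796) = -1.40768204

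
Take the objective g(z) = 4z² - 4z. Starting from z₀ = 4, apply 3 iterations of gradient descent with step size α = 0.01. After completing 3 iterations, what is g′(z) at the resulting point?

g′(z) = 8z - 4
Step 1: g′(4) = 28; z₁ = 4 − 0.01·28 = 3.72
Step 2: g′(3.72) = 25.76; z₂ = 3.72 − 0.01·25.76 = 3.4624
Step 3: g′(3.4624) = 23.6992; z₃ = 3.4624 − 0.01·23.6992 = 3.225408
g′(z) at (3.225408) = 21.803264

21.803264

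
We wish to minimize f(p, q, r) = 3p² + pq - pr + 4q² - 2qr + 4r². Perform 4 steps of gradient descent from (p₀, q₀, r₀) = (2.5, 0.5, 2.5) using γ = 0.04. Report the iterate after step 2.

∇f = (6p + q - r, p + 8q - 2r, -p - 2q + 8r)
(p₁, q₁, r₁) = (2.5, 0.5, 2.5) − 0.04·(13, 1.5, 16.5) = (1.98, 0.44, 1.84)
(p₂, q₂, r₂) = (1.98, 0.44, 1.84) − 0.04·(10.48, 1.82, 11.86) = (1.5608, 0.3672, 1.3656)

(1.5608, 0.3672, 1.3656)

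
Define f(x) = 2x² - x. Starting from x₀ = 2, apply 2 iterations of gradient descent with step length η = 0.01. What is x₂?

f′(x) = 4x - 1
Step 1: f′(2) = 7; x₁ = 2 − 0.01·7 = 1.93
Step 2: f′(1.93) = 6.72; x₂ = 1.93 − 0.01·6.72 = 1.8628

1.8628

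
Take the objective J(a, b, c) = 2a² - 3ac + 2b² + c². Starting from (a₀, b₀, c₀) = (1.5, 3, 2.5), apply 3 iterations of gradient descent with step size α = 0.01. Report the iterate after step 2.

(1.52925, 2.7648, 2.49055)

∇J = (4a - 3c, 4b, -3a + 2c)
Step 1: at (1.5, 3, 2.5), ∇J = (-1.5, 12, 0.5) → (1.5, 3, 2.5) − 0.01·(-1.5, 12, 0.5) = (1.515, 2.88, 2.495)
Step 2: at (1.515, 2.88, 2.495), ∇J = (-1.425, 11.52, 0.445) → (1.515, 2.88, 2.495) − 0.01·(-1.425, 11.52, 0.445) = (1.52925, 2.7648, 2.49055)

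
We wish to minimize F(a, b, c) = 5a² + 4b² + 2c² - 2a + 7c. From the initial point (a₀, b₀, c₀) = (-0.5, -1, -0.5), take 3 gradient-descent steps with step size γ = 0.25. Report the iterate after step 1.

∇F = (10a - 2, 8b, 4c + 7)
(a₁, b₁, c₁) = (-0.5, -1, -0.5) − 0.25·(-7, -8, 5) = (1.25, 1, -1.75)

(1.25, 1, -1.75)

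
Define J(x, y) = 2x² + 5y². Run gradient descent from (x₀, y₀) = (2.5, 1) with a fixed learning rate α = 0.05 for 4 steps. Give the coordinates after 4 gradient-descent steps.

(1.024, 0.0625)

∇J = (4x, 10y)
(x₁, y₁) = (2.5, 1) − 0.05·(10, 10) = (2, 0.5)
(x₂, y₂) = (2, 0.5) − 0.05·(8, 5) = (1.6, 0.25)
(x₃, y₃) = (1.6, 0.25) − 0.05·(6.4, 2.5) = (1.28, 0.125)
(x₄, y₄) = (1.28, 0.125) − 0.05·(5.12, 1.25) = (1.024, 0.0625)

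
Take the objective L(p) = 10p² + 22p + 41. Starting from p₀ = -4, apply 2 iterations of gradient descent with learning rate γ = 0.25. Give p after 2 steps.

L′(p) = 20p + 22
p₁ = -4 − 0.25·(-58) = 10.5
p₂ = 10.5 − 0.25·232 = -47.5

-47.5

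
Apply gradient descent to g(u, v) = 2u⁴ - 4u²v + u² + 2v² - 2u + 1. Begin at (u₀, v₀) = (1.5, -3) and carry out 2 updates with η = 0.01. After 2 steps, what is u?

0.61996352

∇g = (8u³ - 8uv + 2u - 2, -4u² + 4v)
(u₁, v₁) = (1.5, -3) − 0.01·(64, -21) = (0.86, -2.79)
(u₂, v₂) = (0.86, -2.79) − 0.01·(24.003648, -14.1184) = (0.61996352, -2.648816)
u = 0.61996352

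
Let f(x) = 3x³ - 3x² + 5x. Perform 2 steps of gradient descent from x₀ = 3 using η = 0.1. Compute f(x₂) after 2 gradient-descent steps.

-23753.270332928

f′(x) = 9x² - 6x + 5
x₁ = 3 − 0.1·68 = -3.8
x₂ = -3.8 − 0.1·157.76 = -19.576
f(-19.576) = -23753.270332928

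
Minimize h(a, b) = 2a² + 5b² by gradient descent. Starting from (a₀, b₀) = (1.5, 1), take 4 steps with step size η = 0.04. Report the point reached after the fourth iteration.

∇h = (4a, 10b)
(a₁, b₁) = (1.5, 1) − 0.04·(6, 10) = (1.26, 0.6)
(a₂, b₂) = (1.26, 0.6) − 0.04·(5.04, 6) = (1.0584, 0.36)
(a₃, b₃) = (1.0584, 0.36) − 0.04·(4.2336, 3.6) = (0.889056, 0.216)
(a₄, b₄) = (0.889056, 0.216) − 0.04·(3.556224, 2.16) = (0.74680704, 0.1296)

(0.74680704, 0.1296)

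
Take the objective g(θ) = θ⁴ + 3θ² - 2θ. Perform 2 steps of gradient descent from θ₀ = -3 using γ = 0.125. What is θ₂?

-1095

g′(θ) = 4θ³ + 6θ - 2
θ₁ = -3 − 0.125·(-128) = 13
θ₂ = 13 − 0.125·8864 = -1095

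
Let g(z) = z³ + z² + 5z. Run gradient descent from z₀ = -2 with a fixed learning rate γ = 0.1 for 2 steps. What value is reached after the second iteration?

-6.407

g′(z) = 3z² + 2z + 5
Step 1: g′(-2) = 13; z₁ = -2 − 0.1·13 = -3.3
Step 2: g′(-3.3) = 31.07; z₂ = -3.3 − 0.1·31.07 = -6.407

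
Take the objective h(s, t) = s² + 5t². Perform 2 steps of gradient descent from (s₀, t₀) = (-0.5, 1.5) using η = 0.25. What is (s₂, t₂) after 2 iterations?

∇h = (2s, 10t)
Step 1: at (-0.5, 1.5), ∇h = (-1, 15) → (-0.5, 1.5) − 0.25·(-1, 15) = (-0.25, -2.25)
Step 2: at (-0.25, -2.25), ∇h = (-0.5, -22.5) → (-0.25, -2.25) − 0.25·(-0.5, -22.5) = (-0.125, 3.375)

(-0.125, 3.375)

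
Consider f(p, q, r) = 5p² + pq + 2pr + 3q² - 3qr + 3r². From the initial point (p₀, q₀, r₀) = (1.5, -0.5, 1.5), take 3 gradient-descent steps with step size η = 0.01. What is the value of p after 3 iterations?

1.031631

∇f = (10p + q + 2r, p + 6q - 3r, 2p - 3q + 6r)
(p₁, q₁, r₁) = (1.5, -0.5, 1.5) − 0.01·(17.5, -6, 13.5) = (1.325, -0.44, 1.365)
(p₂, q₂, r₂) = (1.325, -0.44, 1.365) − 0.01·(15.54, -5.41, 12.16) = (1.1696, -0.3859, 1.2434)
(p₃, q₃, r₃) = (1.1696, -0.3859, 1.2434) − 0.01·(13.7969, -4.876, 10.9573) = (1.031631, -0.33714, 1.133827)
p = 1.031631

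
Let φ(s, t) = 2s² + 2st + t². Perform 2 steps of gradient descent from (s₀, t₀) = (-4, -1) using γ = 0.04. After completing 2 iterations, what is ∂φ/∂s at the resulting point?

∇φ = (4s + 2t, 2s + 2t)
Step 1: at (-4, -1), ∇φ = (-18, -10) → (-4, -1) − 0.04·(-18, -10) = (-3.28, -0.6)
Step 2: at (-3.28, -0.6), ∇φ = (-14.32, -7.76) → (-3.28, -0.6) − 0.04·(-14.32, -7.76) = (-2.7072, -0.2896)
∂φ/∂s at (-2.7072, -0.2896) = -11.408

-11.408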